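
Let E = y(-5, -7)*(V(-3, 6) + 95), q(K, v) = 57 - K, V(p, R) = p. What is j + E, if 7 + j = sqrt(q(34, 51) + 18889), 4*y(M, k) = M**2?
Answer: 568 + 4*sqrt(1182) ≈ 705.52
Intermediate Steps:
y(M, k) = M**2/4
j = -7 + 4*sqrt(1182) (j = -7 + sqrt((57 - 1*34) + 18889) = -7 + sqrt((57 - 34) + 18889) = -7 + sqrt(23 + 18889) = -7 + sqrt(18912) = -7 + 4*sqrt(1182) ≈ 130.52)
E = 575 (E = ((1/4)*(-5)**2)*(-3 + 95) = ((1/4)*25)*92 = (25/4)*92 = 575)
j + E = (-7 + 4*sqrt(1182)) + 575 = 568 + 4*sqrt(1182)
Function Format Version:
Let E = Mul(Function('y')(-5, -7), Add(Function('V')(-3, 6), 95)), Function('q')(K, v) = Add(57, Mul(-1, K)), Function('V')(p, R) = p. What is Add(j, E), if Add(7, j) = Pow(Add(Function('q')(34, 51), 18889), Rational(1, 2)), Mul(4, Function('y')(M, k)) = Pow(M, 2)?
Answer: Add(568, Mul(4, Pow(1182, Rational(1, 2)))) ≈ 705.52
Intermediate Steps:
Function('y')(M, k) = Mul(Rational(1, 4), Pow(M, 2))
j = Add(-7, Mul(4, Pow(1182, Rational(1, 2)))) (j = Add(-7, Pow(Add(Add(57, Mul(-1, 34)), 18889), Rational(1, 2))) = Add(-7, Pow(Add(Add(57, -34), 18889), Rational(1, 2))) = Add(-7, Pow(Add(23, 18889), Rational(1, 2))) = Add(-7, Pow(18912, Rational(1, 2))) = Add(-7, Mul(4, Pow(1182, Rational(1, 2)))) ≈ 130.52)
E = 575 (E = Mul(Mul(Rational(1, 4), Pow(-5, 2)), Add(-3, 95)) = Mul(Mul(Rational(1, 4), 25), 92) = Mul(Rational(25, 4), 92) = 575)
Add(j, E) = Add(Add(-7, Mul(4, Pow(1182, Rational(1, 2)))), 575) = Add(568, Mul(4, Pow(1182, Rational(1, 2))))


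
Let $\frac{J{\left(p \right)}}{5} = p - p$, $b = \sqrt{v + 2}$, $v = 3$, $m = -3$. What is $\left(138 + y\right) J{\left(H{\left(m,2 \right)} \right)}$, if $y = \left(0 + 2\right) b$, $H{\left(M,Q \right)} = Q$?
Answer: $0$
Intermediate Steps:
$b = \sqrt{5}$ ($b = \sqrt{3 + 2} = \sqrt{5} \approx 2.2361$)
$y = 2 \sqrt{5}$ ($y = \left(0 + 2\right) \sqrt{5} = 2 \sqrt{5} \approx 4.4721$)
$J{\left(p \right)} = 0$ ($J{\left(p \right)} = 5 \left(p - p\right) = 5 \cdot 0 = 0$)
$\left(138 + y\right) J{\left(H{\left(m,2 \right)} \right)} = \left(138 + 2 \sqrt{5}\right) 0 = 0$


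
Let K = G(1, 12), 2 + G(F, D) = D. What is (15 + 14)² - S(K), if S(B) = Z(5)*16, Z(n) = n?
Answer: 761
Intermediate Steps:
G(F, D) = -2 + D
K = 10 (K = -2 + 12 = 10)
S(B) = 80 (S(B) = 5*16 = 80)
(15 + 14)² - S(K) = (15 + 14)² - 1*80 = 29² - 80 = 841 - 80 = 761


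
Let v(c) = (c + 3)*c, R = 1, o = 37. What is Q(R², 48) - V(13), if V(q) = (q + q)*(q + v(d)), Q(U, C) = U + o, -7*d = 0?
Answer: -300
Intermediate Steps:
d = 0 (d = -⅐*0 = 0)
v(c) = c*(3 + c) (v(c) = (3 + c)*c = c*(3 + c))
Q(U, C) = 37 + U (Q(U, C) = U + 37 = 37 + U)
V(q) = 2*q² (V(q) = (q + q)*(q + 0*(3 + 0)) = (2*q)*(q + 0*3) = (2*q)*(q + 0) = (2*q)*q = 2*q²)
Q(R², 48) - V(13) = (37 + 1²) - 2*13² = (37 + 1) - 2*169 = 38 - 1*338 = 38 - 338 = -300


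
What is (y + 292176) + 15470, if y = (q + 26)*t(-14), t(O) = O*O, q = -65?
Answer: 300002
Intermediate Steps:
t(O) = O²
y = -7644 (y = (-65 + 26)*(-14)² = -39*196 = -7644)
(y + 292176) + 15470 = (-7644 + 292176) + 15470 = 284532 + 15470 = 300002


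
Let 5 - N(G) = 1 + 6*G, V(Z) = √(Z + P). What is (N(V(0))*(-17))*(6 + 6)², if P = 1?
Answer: 4896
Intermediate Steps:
V(Z) = √(1 + Z) (V(Z) = √(Z + 1) = √(1 + Z))
N(G) = 4 - 6*G (N(G) = 5 - (1 + 6*G) = 5 + (-1 - 6*G) = 4 - 6*G)
(N(V(0))*(-17))*(6 + 6)² = ((4 - 6*√(1 + 0))*(-17))*(6 + 6)² = ((4 - 6*√1)*(-17))*12² = ((4 - 6*1)*(-17))*144 = ((4 - 6)*(-17))*144 = -2*(-17)*144 = 34*144 = 4896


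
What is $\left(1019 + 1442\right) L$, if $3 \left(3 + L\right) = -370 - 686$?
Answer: $-873655$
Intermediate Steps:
$L = -355$ ($L = -3 + \frac{-370 - 686}{3} = -3 + \frac{1}{3} \left(-1056\right) = -3 - 352 = -355$)
$\left(1019 + 1442\right) L = \left(1019 + 1442\right) \left(-355\right) = 2461 \left(-355\right) = -873655$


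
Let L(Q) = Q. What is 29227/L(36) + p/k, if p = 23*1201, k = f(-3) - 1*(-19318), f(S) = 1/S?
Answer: 1696775615/2086308 ≈ 813.29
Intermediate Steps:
k = 57953/3 (k = 1/(-3) - 1*(-19318) = -⅓ + 19318 = 57953/3 ≈ 19318.)
p = 27623
29227/L(36) + p/k = 29227/36 + 27623/(57953/3) = 29227*(1/36) + 27623*(3/57953) = 29227/36 + 82869/57953 = 1696775615/2086308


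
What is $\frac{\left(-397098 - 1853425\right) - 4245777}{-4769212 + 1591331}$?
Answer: $\frac{6496300}{3177881} \approx 2.0442$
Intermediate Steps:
$\frac{\left(-397098 - 1853425\right) - 4245777}{-4769212 + 1591331} = \frac{\left(-397098 - 1853425\right) - 4245777}{-3177881} = \left(-2250523 - 4245777\right) \left(- \frac{1}{3177881}\right) = \left(-6496300\right) \left(- \frac{1}{3177881}\right) = \frac{6496300}{3177881}$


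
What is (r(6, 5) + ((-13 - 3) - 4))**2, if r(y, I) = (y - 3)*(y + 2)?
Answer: 16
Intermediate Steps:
r(y, I) = (-3 + y)*(2 + y)
(r(6, 5) + ((-13 - 3) - 4))**2 = ((-6 + 6**2 - 1*6) + ((-13 - 3) - 4))**2 = ((-6 + 36 - 6) + (-16 - 4))**2 = (24 - 20)**2 = 4**2 = 16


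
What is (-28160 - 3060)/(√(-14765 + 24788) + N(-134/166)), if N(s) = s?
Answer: -86807210/34521979 - 107537290*√10023/34521979 ≈ -314.38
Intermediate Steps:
(-28160 - 3060)/(√(-14765 + 24788) + N(-134/166)) = (-28160 - 3060)/(√(-14765 + 24788) - 134/166) = -31220/(√10023 - 134*1/166) = -31220/(√10023 - 67/83) = -31220/(-67/83 + √10023)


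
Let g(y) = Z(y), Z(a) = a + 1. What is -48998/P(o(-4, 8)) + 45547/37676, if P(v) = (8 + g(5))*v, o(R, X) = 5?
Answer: -921430179/1318660 ≈ -698.76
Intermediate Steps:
Z(a) = 1 + a
g(y) = 1 + y
P(v) = 14*v (P(v) = (8 + (1 + 5))*v = (8 + 6)*v = 14*v)
-48998/P(o(-4, 8)) + 45547/37676 = -48998/(14*5) + 45547/37676 = -48998/70 + 45547*(1/37676) = -48998*1/70 + 45547/37676 = -24499/35 + 45547/37676 = -921430179/1318660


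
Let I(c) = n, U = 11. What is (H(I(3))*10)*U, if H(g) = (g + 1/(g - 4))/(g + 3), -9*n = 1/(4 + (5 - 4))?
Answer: -121330/12127 ≈ -10.005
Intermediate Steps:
n = -1/45 (n = -1/(9*(4 + (5 - 4))) = -1/(9*(4 + 1)) = -⅑/5 = -⅑*⅕ = -1/45 ≈ -0.022222)
I(c) = -1/45
H(g) = (g + 1/(-4 + g))/(3 + g)
(H(I(3))*10)*U = (((-1 - (-1/45)² + 4*(-1/45))/(12 - 1/45 - (-1/45)²))*10)*11 = (((-1 - 1*1/2025 - 4/45)/(12 - 1/45 - 1*1/2025))*10)*11 = (((-1 - 1/2025 - 4/45)/(12 - 1/45 - 1/2025))*10)*11 = ((-2206/2025/(24254/2025))*10)*11 = (((2025/24254)*(-2206/2025))*10)*11 = -1103/12127*10*11 = -11030/12127*11 = -121330/12127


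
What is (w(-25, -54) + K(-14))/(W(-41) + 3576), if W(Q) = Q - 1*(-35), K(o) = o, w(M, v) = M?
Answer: -13/1190 ≈ -0.010924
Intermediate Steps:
W(Q) = 35 + Q (W(Q) = Q + 35 = 35 + Q)
(w(-25, -54) + K(-14))/(W(-41) + 3576) = (-25 - 14)/((35 - 41) + 3576) = -39/(-6 + 3576) = -39/3570 = -39*1/3570 = -13/1190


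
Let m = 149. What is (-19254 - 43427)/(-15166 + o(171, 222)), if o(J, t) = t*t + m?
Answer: -62681/34267 ≈ -1.8292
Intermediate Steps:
o(J, t) = 149 + t² (o(J, t) = t*t + 149 = t² + 149 = 149 + t²)
(-19254 - 43427)/(-15166 + o(171, 222)) = (-19254 - 43427)/(-15166 + (149 + 222²)) = -62681/(-15166 + (149 + 49284)) = -62681/(-15166 + 49433) = -62681/34267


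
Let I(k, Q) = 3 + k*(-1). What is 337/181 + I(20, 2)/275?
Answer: 89598/49775 ≈ 1.8001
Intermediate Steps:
I(k, Q) = 3 - k
337/181 + I(20, 2)/275 = 337/181 + (3 - 1*20)/275 = 337*(1/181) + (3 - 20)*(1/275) = 337/181 - 17*1/275 = 337/181 - 17/275 = 89598/49775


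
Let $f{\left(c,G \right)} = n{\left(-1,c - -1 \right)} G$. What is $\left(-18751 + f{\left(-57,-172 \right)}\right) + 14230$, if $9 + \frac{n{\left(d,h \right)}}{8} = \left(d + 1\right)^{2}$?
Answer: $7863$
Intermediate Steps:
$n{\left(d,h \right)} = -72 + 8 \left(1 + d\right)^{2}$ ($n{\left(d,h \right)} = -72 + 8 \left(d + 1\right)^{2} = -72 + 8 \left(1 + d\right)^{2}$)
$f{\left(c,G \right)} = - 72 G$ ($f{\left(c,G \right)} = \left(-72 + 8 \left(1 - 1\right)^{2}\right) G = \left(-72 + 8 \cdot 0^{2}\right) G = \left(-72 + 8 \cdot 0\right) G = \left(-72 + 0\right) G = - 72 G$)
$\left(-18751 + f{\left(-57,-172 \right)}\right) + 14230 = \left(-18751 - -12384\right) + 14230 = \left(-18751 + 12384\right) + 14230 = -6367 + 14230 = 7863$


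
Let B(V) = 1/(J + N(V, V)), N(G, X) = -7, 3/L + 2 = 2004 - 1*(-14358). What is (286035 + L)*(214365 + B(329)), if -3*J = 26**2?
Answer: 349590103225771203/5701460 ≈ 6.1316e+10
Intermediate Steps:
L = 3/16360 (L = 3/(-2 + (2004 - 1*(-14358))) = 3/(-2 + (2004 + 14358)) = 3/(-2 + 16362) = 3/16360 ≈ 0.00018337)
J = -676/3 (J = -1/3*26**2 = -1/3*676 = -676/3 ≈ -225.33)
B(V) = -3/697 (B(V) = 1/(-676/3 - 7) = 1/(-697/3) = -3/697)
(286035 + L)*(214365 + B(329)) = (286035 + 3/16360)*(214365 - 3/697) = (4679532603/16360)*(149412402/697) = 349590103225771203/5701460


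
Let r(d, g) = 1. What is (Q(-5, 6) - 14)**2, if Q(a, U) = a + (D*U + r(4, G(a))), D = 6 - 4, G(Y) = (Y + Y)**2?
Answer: 36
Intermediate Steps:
G(Y) = 4*Y**2 (G(Y) = (2*Y)**2 = 4*Y**2)
D = 2
Q(a, U) = 1 + a + 2*U (Q(a, U) = a + (2*U + 1) = a + (1 + 2*U) = 1 + a + 2*U)
(Q(-5, 6) - 14)**2 = ((1 - 5 + 2*6) - 14)**2 = ((1 - 5 + 12) - 14)**2 = (8 - 14)**2 = (-6)**2 = 36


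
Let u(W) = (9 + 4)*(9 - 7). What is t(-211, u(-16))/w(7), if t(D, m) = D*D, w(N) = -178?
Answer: -44521/178 ≈ -250.12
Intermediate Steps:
u(W) = 26 (u(W) = 13*2 = 26)
t(D, m) = D²
t(-211, u(-16))/w(7) = (-211)²/(-178) = 44521*(-1/178) = -44521/178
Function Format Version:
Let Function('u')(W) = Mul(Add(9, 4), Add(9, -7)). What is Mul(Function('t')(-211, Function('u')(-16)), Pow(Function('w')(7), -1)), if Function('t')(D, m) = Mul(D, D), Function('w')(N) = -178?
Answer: Rational(-44521, 178) ≈ -250.12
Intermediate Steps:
Function('u')(W) = 26 (Function('u')(W) = Mul(13, 2) = 26)
Function('t')(D, m) = Pow(D, 2)
Mul(Function('t')(-211, Function('u')(-16)), Pow(Function('w')(7), -1)) = Mul(Pow(-211, 2), Pow(-178, -1)) = Mul(44521, Rational(-1, 178)) = Rational(-44521, 178)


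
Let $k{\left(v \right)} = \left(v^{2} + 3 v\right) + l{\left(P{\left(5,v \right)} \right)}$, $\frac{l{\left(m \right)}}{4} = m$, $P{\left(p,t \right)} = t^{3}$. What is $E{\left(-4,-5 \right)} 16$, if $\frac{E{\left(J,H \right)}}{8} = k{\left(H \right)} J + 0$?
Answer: $250880$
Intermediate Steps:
$l{\left(m \right)} = 4 m$
$k{\left(v \right)} = v^{2} + 3 v + 4 v^{3}$ ($k{\left(v \right)} = \left(v^{2} + 3 v\right) + 4 v^{3} = v^{2} + 3 v + 4 v^{3}$)
$E{\left(J,H \right)} = 8 H J \left(3 + H + 4 H^{2}\right)$ ($E{\left(J,H \right)} = 8 \left(H \left(3 + H + 4 H^{2}\right) J + 0\right) = 8 \left(H J \left(3 + H + 4 H^{2}\right) + 0\right) = 8 H J \left(3 + H + 4 H^{2}\right)$)
$E{\left(-4,-5 \right)} 16 = 8 \left(-5\right) \left(-4\right) \left(3 - 5 + 4 \left(-5\right)^{2}\right) 16 = 8 \left(-5\right) \left(-4\right) \left(3 - 5 + 4 \cdot 25\right) 16 = 8 \left(-5\right) \left(-4\right) \left(3 - 5 + 100\right) 16 = 8 \left(-5\right) \left(-4\right) 98 \cdot 16 = 15680 \cdot 16 = 250880$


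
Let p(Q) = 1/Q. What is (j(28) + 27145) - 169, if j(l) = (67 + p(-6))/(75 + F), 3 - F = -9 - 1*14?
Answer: 16347857/606 ≈ 26977.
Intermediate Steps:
F = 26 (F = 3 - (-9 - 1*14) = 3 - (-9 - 14) = 3 - 1*(-23) = 3 + 23 = 26)
j(l) = 401/606 (j(l) = (67 + 1/(-6))/(75 + 26) = (67 - ⅙)/101 = (401/6)*(1/101) = 401/606)
(j(28) + 27145) - 169 = (401/606 + 27145) - 169 = 16450271/606 - 169 = 16347857/606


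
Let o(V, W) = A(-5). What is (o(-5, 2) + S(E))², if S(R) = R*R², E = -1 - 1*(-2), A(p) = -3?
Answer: 4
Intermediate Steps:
E = 1 (E = -1 + 2 = 1)
o(V, W) = -3
S(R) = R³
(o(-5, 2) + S(E))² = (-3 + 1³)² = (-3 + 1)² = (-2)² = 4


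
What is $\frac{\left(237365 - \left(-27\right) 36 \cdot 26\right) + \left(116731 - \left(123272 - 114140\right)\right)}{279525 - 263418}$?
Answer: $\frac{123412}{5369} \approx 22.986$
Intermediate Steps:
$\frac{\left(237365 - \left(-27\right) 36 \cdot 26\right) + \left(116731 - \left(123272 - 114140\right)\right)}{279525 - 263418} = \frac{\left(237365 - \left(-972\right) 26\right) + \left(116731 - \left(123272 - 114140\right)\right)}{16107} = \left(\left(237365 - -25272\right) + \left(116731 - 9132\right)\right) \frac{1}{16107} = \left(\left(237365 + 25272\right) + \left(116731 - 9132\right)\right) \frac{1}{16107} = \left(262637 + 107599\right) \frac{1}{16107} = 370236 \cdot \frac{1}{16107} = \frac{123412}{5369}$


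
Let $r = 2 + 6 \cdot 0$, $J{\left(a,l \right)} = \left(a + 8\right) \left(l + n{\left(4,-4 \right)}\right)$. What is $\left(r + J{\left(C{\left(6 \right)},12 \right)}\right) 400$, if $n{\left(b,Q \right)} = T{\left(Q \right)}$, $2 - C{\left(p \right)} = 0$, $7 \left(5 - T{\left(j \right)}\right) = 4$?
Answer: $\frac{465600}{7} \approx 66514.0$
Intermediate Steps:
$T{\left(j \right)} = \frac{31}{7}$ ($T{\left(j \right)} = 5 - \frac{4}{7} = \frac{31}{7}$)
$C{\left(p \right)} = 2$ ($C{\left(p \right)} = 2 - 0 = 2 + 0 = 2$)
$n{\left(b,Q \right)} = \frac{31}{7}$
$J{\left(a,l \right)} = \left(8 + a\right) \left(\frac{31}{7} + l\right)$ ($J{\left(a,l \right)} = \left(a + 8\right) \left(l + \frac{31}{7}\right) = \left(8 + a\right) \left(\frac{31}{7} + l\right)$)
$r = 2$ ($r = 2 + 0 = 2$)
$\left(r + J{\left(C{\left(6 \right)},12 \right)}\right) 400 = \left(2 + \left(\frac{248}{7} + 8 \cdot 12 + \frac{31}{7} \cdot 2 + 2 \cdot 12\right)\right) 400 = \left(2 + \left(\frac{248}{7} + 96 + \frac{62}{7} + 24\right)\right) 400 = \left(2 + \frac{1150}{7}\right) 400 = \frac{1164}{7} \cdot 400 = \frac{465600}{7}$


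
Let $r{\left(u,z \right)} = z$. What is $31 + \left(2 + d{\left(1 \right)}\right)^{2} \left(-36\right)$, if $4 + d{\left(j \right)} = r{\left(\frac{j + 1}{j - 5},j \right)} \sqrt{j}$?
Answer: $-5$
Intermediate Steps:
$d{\left(j \right)} = -4 + j^{\frac{3}{2}}$ ($d{\left(j \right)} = -4 + j \sqrt{j} = -4 + j^{\frac{3}{2}}$)
$31 + \left(2 + d{\left(1 \right)}\right)^{2} \left(-36\right) = 31 + \left(2 - \left(4 - 1^{\frac{3}{2}}\right)\right)^{2} \left(-36\right) = 31 + \left(2 + \left(-4 + 1\right)\right)^{2} \left(-36\right) = 31 + \left(2 - 3\right)^{2} \left(-36\right) = 31 + \left(-1\right)^{2} \left(-36\right) = 31 + 1 \left(-36\right) = 31 - 36 = -5$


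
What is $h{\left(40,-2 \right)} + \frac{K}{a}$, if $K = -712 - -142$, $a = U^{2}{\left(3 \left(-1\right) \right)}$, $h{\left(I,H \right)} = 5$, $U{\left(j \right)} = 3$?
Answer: $- \frac{175}{3} \approx -58.333$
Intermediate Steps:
$a = 9$ ($a = 3^{2} = 9$)
$K = -570$ ($K = -712 + 142 = -570$)
$h{\left(40,-2 \right)} + \frac{K}{a} = 5 - \frac{570}{9} = 5 - \frac{190}{3} = - \frac{175}{3}$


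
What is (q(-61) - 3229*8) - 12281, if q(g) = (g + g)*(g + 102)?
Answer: -43115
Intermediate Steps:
q(g) = 2*g*(102 + g) (q(g) = (2*g)*(102 + g) = 2*g*(102 + g))
(q(-61) - 3229*8) - 12281 = (2*(-61)*(102 - 61) - 3229*8) - 12281 = (2*(-61)*41 - 25832) - 12281 = (-5002 - 25832) - 12281 = -30834 - 12281 = -43115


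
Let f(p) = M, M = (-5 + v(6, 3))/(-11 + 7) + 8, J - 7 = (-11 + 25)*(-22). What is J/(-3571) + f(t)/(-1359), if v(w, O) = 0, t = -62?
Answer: 1504109/19411956 ≈ 0.077484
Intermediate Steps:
J = -301 (J = 7 + (-11 + 25)*(-22) = 7 + 14*(-22) = 7 - 308 = -301)
M = 37/4 (M = (-5 + 0)/(-11 + 7) + 8 = -5/(-4) + 8 = -5*(-¼) + 8 = 5/4 + 8 = 37/4 ≈ 9.2500)
f(p) = 37/4
J/(-3571) + f(t)/(-1359) = -301/(-3571) + (37/4)/(-1359) = -301*(-1/3571) + (37/4)*(-1/1359) = 301/3571 - 37/5436 = 1504109/19411956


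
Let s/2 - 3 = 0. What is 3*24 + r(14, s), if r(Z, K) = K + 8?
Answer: 86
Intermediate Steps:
s = 6 (s = 6 + 2*0 = 6 + 0 = 6)
r(Z, K) = 8 + K
3*24 + r(14, s) = 3*24 + (8 + 6) = 72 + 14 = 86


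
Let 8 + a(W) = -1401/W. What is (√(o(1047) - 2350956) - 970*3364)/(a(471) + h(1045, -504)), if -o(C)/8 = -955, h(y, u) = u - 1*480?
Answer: 512303560/156211 - 314*I*√585829/156211 ≈ 3279.6 - 1.5385*I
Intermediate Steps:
h(y, u) = -480 + u (h(y, u) = u - 480 = -480 + u)
o(C) = 7640 (o(C) = -8*(-955) = 7640)
a(W) = -8 - 1401/W
(√(o(1047) - 2350956) - 970*3364)/(a(471) + h(1045, -504)) = (√(7640 - 2350956) - 970*3364)/((-8 - 1401/471) + (-480 - 504)) = (√(-2343316) - 3263080)/((-8 - 1401*1/471) - 984) = (2*I*√585829 - 3263080)/((-8 - 467/157) - 984) = (-3263080 + 2*I*√585829)/(-1723/157 - 984) = (-3263080 + 2*I*√585829)/(-156211/157) = (-3263080 + 2*I*√585829)*(-157/156211) = 512303560/156211 - 314*I*√585829/156211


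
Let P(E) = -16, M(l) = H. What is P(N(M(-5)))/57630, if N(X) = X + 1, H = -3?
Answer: -8/28815 ≈ -0.00027763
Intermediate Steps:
M(l) = -3
N(X) = 1 + X
P(N(M(-5)))/57630 = -16/57630 = -16*1/57630 = -8/28815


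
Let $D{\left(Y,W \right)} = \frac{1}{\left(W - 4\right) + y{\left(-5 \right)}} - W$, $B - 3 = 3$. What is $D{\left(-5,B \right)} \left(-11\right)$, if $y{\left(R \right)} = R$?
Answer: $\frac{209}{3} \approx 69.667$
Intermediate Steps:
$B = 6$ ($B = 3 + 3 = 6$)
$D{\left(Y,W \right)} = \frac{1}{-9 + W} - W$ ($D{\left(Y,W \right)} = \frac{1}{\left(W - 4\right) - 5} - W = \frac{1}{\left(-4 + W\right) - 5} - W = \frac{1}{-9 + W} - W$)
$D{\left(-5,B \right)} \left(-11\right) = \frac{1 - 6^{2} + 9 \cdot 6}{-9 + 6} \left(-11\right) = \frac{1 - 36 + 54}{-3} \left(-11\right) = - \frac{1 - 36 + 54}{3} \left(-11\right) = \left(- \frac{1}{3}\right) 19 \left(-11\right) = \left(- \frac{19}{3}\right) \left(-11\right) = \frac{209}{3}$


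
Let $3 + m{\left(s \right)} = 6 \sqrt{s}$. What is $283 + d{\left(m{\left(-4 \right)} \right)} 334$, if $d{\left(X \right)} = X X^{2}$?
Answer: $424129 - 468936 i \approx 4.2413 \cdot 10^{5} - 4.6894 \cdot 10^{5} i$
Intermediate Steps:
$m{\left(s \right)} = -3 + 6 \sqrt{s}$
$d{\left(X \right)} = X^{3}$
$283 + d{\left(m{\left(-4 \right)} \right)} 334 = 283 + \left(-3 + 6 \sqrt{-4}\right)^{3} \cdot 334 = 283 + \left(-3 + 6 \cdot 2 i\right)^{3} \cdot 334 = 283 + \left(-3 + 12 i\right)^{3} \cdot 334 = 283 + 334 \left(-3 + 12 i\right)^{3}$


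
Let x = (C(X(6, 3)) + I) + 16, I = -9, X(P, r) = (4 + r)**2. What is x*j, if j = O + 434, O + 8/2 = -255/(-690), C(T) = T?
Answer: 554316/23 ≈ 24101.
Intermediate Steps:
O = -167/46 (O = -4 - 255/(-690) = -4 - 255*(-1/690) = -4 + 17/46 = -167/46 ≈ -3.6304)
j = 19797/46 (j = -167/46 + 434 = 19797/46 ≈ 430.37)
x = 56 (x = ((4 + 3)**2 - 9) + 16 = (7**2 - 9) + 16 = (49 - 9) + 16 = 40 + 16 = 56)
x*j = 56*(19797/46) = 554316/23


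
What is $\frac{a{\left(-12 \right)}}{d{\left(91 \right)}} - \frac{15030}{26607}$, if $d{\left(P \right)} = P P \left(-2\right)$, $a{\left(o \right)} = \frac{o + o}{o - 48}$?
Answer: $- \frac{4233631}{7494305} \approx -0.56491$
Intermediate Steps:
$a{\left(o \right)} = \frac{2 o}{-48 + o}$
$d{\left(P \right)} = - 2 P^{2}$ ($d{\left(P \right)} = P^{2} \left(-2\right) = - 2 P^{2}$)
$\frac{a{\left(-12 \right)}}{d{\left(91 \right)}} - \frac{15030}{26607} = \frac{2 \left(-12\right) \frac{1}{-48 - 12}}{\left(-2\right) 91^{2}} - \frac{15030}{26607} = \frac{2 \left(-12\right) \frac{1}{-60}}{\left(-2\right) 8281} - \frac{5010}{8869} = \frac{2 \left(-12\right) \left(- \frac{1}{60}\right)}{-16562} - \frac{5010}{8869} = \frac{2}{5} \left(- \frac{1}{16562}\right) - \frac{5010}{8869} = - \frac{1}{41405} - \frac{5010}{8869} = - \frac{4233631}{7494305}$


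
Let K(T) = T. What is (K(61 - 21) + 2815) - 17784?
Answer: -14929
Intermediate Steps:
(K(61 - 21) + 2815) - 17784 = ((61 - 21) + 2815) - 17784 = (40 + 2815) - 17784 = 2855 - 17784 = -14929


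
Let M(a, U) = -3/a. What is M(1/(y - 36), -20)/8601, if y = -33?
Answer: 69/2867 ≈ 0.024067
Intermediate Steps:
M(1/(y - 36), -20)/8601 = -3/(1/(-33 - 36))/8601 = -3/(1/(-69))*(1/8601) = -3/(-1/69)*(1/8601) = -3*(-69)*(1/8601) = 207*(1/8601) = 69/2867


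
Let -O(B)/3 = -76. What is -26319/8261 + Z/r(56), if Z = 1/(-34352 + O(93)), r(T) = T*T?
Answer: -2816471575877/884033269504 ≈ -3.1859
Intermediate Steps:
r(T) = T²
O(B) = 228 (O(B) = -3*(-76) = 228)
Z = -1/34124 (Z = 1/(-34352 + 228) = 1/(-34124) = -1/34124 ≈ -2.9305e-5)
-26319/8261 + Z/r(56) = -26319/8261 - 1/(34124*(56²)) = -26319*1/8261 - 1/34124/3136 = -26319/8261 - 1/34124*1/3136 = -26319/8261 - 1/107012864 = -2816471575877/884033269504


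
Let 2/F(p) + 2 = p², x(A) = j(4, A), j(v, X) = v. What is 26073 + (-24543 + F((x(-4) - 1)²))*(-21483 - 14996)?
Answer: 70731010472/79 ≈ 8.9533e+8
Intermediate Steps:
x(A) = 4
F(p) = 2/(-2 + p²)
26073 + (-24543 + F((x(-4) - 1)²))*(-21483 - 14996) = 26073 + (-24543 + 2/(-2 + ((4 - 1)²)²))*(-21483 - 14996) = 26073 + (-24543 + 2/(-2 + (3²)²))*(-36479) = 26073 + (-24543 + 2/(-2 + 9²))*(-36479) = 26073 + (-24543 + 2/(-2 + 81))*(-36479) = 26073 + (-24543 + 2/79)*(-36479) = 26073 - 1938895/79*(-36479) = 26073 + 70728950705/79 = 70731010472/79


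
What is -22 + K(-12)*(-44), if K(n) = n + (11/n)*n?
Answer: 22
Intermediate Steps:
K(n) = 11 + n (K(n) = n + 11 = 11 + n)
-22 + K(-12)*(-44) = -22 + (11 - 12)*(-44) = -22 - 1*(-44) = -22 + 44 = 22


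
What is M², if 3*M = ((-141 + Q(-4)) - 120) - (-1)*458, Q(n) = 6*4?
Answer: 48841/9 ≈ 5426.8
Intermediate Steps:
Q(n) = 24
M = 221/3 (M = (((-141 + 24) - 120) - (-1)*458)/3 = ((-117 - 120) - 1*(-458))/3 = (-237 + 458)/3 = (⅓)*221 = 221/3 ≈ 73.667)
M² = (221/3)² = 48841/9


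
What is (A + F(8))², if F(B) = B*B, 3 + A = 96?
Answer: 24649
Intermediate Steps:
A = 93 (A = -3 + 96 = 93)
F(B) = B²
(A + F(8))² = (93 + 8²)² = (93 + 64)² = 157² = 24649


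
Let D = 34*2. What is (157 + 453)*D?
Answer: 41480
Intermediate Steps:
D = 68
(157 + 453)*D = (157 + 453)*68 = 610*68 = 41480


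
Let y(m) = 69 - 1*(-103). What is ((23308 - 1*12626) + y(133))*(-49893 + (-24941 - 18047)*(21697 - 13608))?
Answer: -3774802220550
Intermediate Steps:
y(m) = 172 (y(m) = 69 + 103 = 172)
((23308 - 1*12626) + y(133))*(-49893 + (-24941 - 18047)*(21697 - 13608)) = ((23308 - 1*12626) + 172)*(-49893 + (-24941 - 18047)*(21697 - 13608)) = ((23308 - 12626) + 172)*(-49893 - 42988*8089) = (10682 + 172)*(-49893 - 347729932) = 10854*(-347779825) = -3774802220550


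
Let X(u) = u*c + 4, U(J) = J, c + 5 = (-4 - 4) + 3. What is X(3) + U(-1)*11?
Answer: -37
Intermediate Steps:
c = -10 (c = -5 + ((-4 - 4) + 3) = -5 + (-8 + 3) = -5 - 5 = -10)
X(u) = 4 - 10*u (X(u) = u*(-10) + 4 = -10*u + 4 = 4 - 10*u)
X(3) + U(-1)*11 = (4 - 10*3) - 1*11 = (4 - 30) - 11 = -26 - 11 = -37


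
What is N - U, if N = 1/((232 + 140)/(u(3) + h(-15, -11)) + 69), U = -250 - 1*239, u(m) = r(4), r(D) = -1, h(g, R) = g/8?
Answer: 679198/1389 ≈ 488.98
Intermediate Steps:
h(g, R) = g/8 (h(g, R) = g*(1/8) = g/8)
u(m) = -1
U = -489 (U = -250 - 239 = -489)
N = -23/1389 (N = 1/((232 + 140)/(-1 + (1/8)*(-15)) + 69) = 1/(372/(-1 - 15/8) + 69) = 1/(372/(-23/8) + 69) = 1/(372*(-8/23) + 69) = 1/(-2976/23 + 69) = 1/(-1389/23) = -23/1389 ≈ -0.016559)
N - U = -23/1389 - 1*(-489) = -23/1389 + 489 = 679198/1389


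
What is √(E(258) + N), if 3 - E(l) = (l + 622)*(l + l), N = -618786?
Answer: 3*I*√119207 ≈ 1035.8*I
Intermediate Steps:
E(l) = 3 - 2*l*(622 + l) (E(l) = 3 - (l + 622)*(l + l) = 3 - (622 + l)*2*l = 3 - 2*l*(622 + l))
√(E(258) + N) = √((3 - 1244*258 - 2*258²) - 618786) = √((3 - 320952 - 2*66564) - 618786) = √((3 - 320952 - 133128) - 618786) = √(-454077 - 618786) = √(-1072863) = 3*I*√119207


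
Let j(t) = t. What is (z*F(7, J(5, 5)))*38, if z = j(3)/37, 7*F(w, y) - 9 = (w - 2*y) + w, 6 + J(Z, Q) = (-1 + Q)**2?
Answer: 342/259 ≈ 1.3205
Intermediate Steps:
J(Z, Q) = -6 + (-1 + Q)**2
F(w, y) = 9/7 - 2*y/7 + 2*w/7 (F(w, y) = 9/7 + ((w - 2*y) + w)/7 = 9/7 + (-2*y + 2*w)/7 = 9/7 + (-2*y/7 + 2*w/7) = 9/7 - 2*y/7 + 2*w/7)
z = 3/37 ≈ 0.081081
(z*F(7, J(5, 5)))*38 = (3*(9/7 - 2*(-6 + (-1 + 5)**2)/7 + (2/7)*7)/37)*38 = (3*(9/7 - 2*(-6 + 4**2)/7 + 2)/37)*38 = (3*(9/7 - 2*(-6 + 16)/7 + 2)/37)*38 = (3*(9/7 - 2/7*10 + 2)/37)*38 = (3*(9/7 - 20/7 + 2)/37)*38 = ((3/37)*(3/7))*38 = (9/259)*38 = 342/259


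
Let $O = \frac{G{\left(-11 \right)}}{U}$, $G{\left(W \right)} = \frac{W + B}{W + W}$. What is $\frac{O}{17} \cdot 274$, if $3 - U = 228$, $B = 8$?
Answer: $- \frac{137}{14025} \approx -0.0097683$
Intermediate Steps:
$U = -225$ ($U = 3 - 228 = -225$)
$G{\left(W \right)} = \frac{8 + W}{2 W}$ ($G{\left(W \right)} = \frac{W + 8}{W + W} = \frac{8 + W}{2 W}$)
$O = - \frac{1}{1650}$ ($O = \frac{\frac{1}{2} \frac{1}{-11} \left(8 - 11\right)}{-225} = \frac{1}{2} \left(- \frac{1}{11}\right) \left(-3\right) \left(- \frac{1}{225}\right) = \frac{3}{22} \left(- \frac{1}{225}\right) = - \frac{1}{1650} \approx -0.00060606$)
$\frac{O}{17} \cdot 274 = - \frac{1}{1650 \cdot 17} \cdot 274 = \left(- \frac{1}{1650}\right) \frac{1}{17} \cdot 274 = \left(- \frac{1}{28050}\right) 274 = - \frac{137}{14025}$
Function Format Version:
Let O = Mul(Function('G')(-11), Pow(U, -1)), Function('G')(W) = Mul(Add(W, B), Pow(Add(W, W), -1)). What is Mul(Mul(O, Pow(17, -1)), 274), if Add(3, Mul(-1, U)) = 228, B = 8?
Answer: Rational(-137, 14025) ≈ -0.0097683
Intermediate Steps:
U = -225 (U = Add(3, Mul(-1, 228)) = Add(3, -228) = -225)
Function('G')(W) = Mul(Rational(1, 2), Pow(W, -1), Add(8, W)) (Function('G')(W) = Mul(Add(W, 8), Pow(Add(W, W), -1)) = Mul(Add(8, W), Pow(Mul(2, W), -1)) = Mul(Add(8, W), Mul(Rational(1, 2), Pow(W, -1))) = Mul(Rational(1, 2), Pow(W, -1), Add(8, W)))
O = Rational(-1, 1650) (O = Mul(Mul(Rational(1, 2), Pow(-11, -1), Add(8, -11)), Pow(-225, -1)) = Mul(Mul(Rational(1, 2), Rational(-1, 11), -3), Rational(-1, 225)) = Mul(Rational(3, 22), Rational(-1, 225)) = Rational(-1, 1650) ≈ -0.00060606)
Mul(Mul(O, Pow(17, -1)), 274) = Mul(Mul(Rational(-1, 1650), Pow(17, -1)), 274) = Mul(Mul(Rational(-1, 1650), Rational(1, 17)), 274) = Mul(Rational(-1, 28050), 274) = Rational(-137, 14025)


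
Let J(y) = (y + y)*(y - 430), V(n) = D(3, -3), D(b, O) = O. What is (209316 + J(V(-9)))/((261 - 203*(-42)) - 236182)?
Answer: -211914/227395 ≈ -0.93192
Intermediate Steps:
V(n) = -3
J(y) = 2*y*(-430 + y) (J(y) = (2*y)*(-430 + y) = 2*y*(-430 + y))
(209316 + J(V(-9)))/((261 - 203*(-42)) - 236182) = (209316 + 2*(-3)*(-430 - 3))/((261 - 203*(-42)) - 236182) = (209316 + 2*(-3)*(-433))/((261 + 8526) - 236182) = (209316 + 2598)/(8787 - 236182) = 211914/(-227395) = 211914*(-1/227395) = -211914/227395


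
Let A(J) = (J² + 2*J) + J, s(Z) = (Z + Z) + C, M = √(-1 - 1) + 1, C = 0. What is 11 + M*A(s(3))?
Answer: 65 + 54*I*√2 ≈ 65.0 + 76.368*I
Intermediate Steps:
M = 1 + I*√2 (M = √(-2) + 1 = I*√2 + 1 = 1 + I*√2 ≈ 1.0 + 1.4142*I)
s(Z) = 2*Z (s(Z) = (Z + Z) + 0 = 2*Z + 0 = 2*Z)
A(J) = J² + 3*J
11 + M*A(s(3)) = 11 + (1 + I*√2)*((2*3)*(3 + 2*3)) = 11 + (1 + I*√2)*(6*(3 + 6)) = 11 + (1 + I*√2)*(6*9) = 11 + (1 + I*√2)*54 = 11 + (54 + 54*I*√2) = 65 + 54*I*√2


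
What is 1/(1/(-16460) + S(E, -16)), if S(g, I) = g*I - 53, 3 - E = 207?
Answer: 16460/52853059 ≈ 0.00031143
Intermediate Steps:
E = -204 (E = 3 - 1*207 = 3 - 207 = -204)
S(g, I) = -53 + I*g (S(g, I) = I*g - 53 = -53 + I*g)
1/(1/(-16460) + S(E, -16)) = 1/(1/(-16460) + (-53 - 16*(-204))) = 1/(-1/16460 + (-53 + 3264)) = 1/(-1/16460 + 3211) = 1/(52853059/16460) = 16460/52853059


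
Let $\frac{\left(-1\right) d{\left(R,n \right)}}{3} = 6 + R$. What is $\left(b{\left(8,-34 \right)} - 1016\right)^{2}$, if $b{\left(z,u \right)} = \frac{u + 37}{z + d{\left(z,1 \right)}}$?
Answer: $\frac{1193495209}{1156} \approx 1.0324 \cdot 10^{6}$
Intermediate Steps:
$d{\left(R,n \right)} = -18 - 3 R$ ($d{\left(R,n \right)} = - 3 \left(6 + R\right) = -18 - 3 R$)
$b{\left(z,u \right)} = \frac{37 + u}{-18 - 2 z}$ ($b{\left(z,u \right)} = \frac{u + 37}{z - \left(18 + 3 z\right)} = \frac{37 + u}{-18 - 2 z}$)
$\left(b{\left(8,-34 \right)} - 1016\right)^{2} = \left(\frac{-37 - -34}{2 \left(9 + 8\right)} - 1016\right)^{2} = \left(\frac{-37 + 34}{2 \cdot 17} - 1016\right)^{2} = \left(\frac{1}{2} \cdot \frac{1}{17} \left(-3\right) - 1016\right)^{2} = \left(- \frac{3}{34} - 1016\right)^{2} = \left(- \frac{34547}{34}\right)^{2} = \frac{1193495209}{1156}$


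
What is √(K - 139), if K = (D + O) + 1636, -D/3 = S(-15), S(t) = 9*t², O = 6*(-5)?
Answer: 48*I*√2 ≈ 67.882*I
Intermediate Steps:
O = -30
D = -6075 (D = -27*(-15)² = -27*225 = -3*2025 = -6075)
K = -4469 (K = (-6075 - 30) + 1636 = -6105 + 1636 = -4469)
√(K - 139) = √(-4469 - 139) = √(-4608) = 48*I*√2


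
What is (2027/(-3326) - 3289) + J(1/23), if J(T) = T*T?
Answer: -5787913163/1759454 ≈ -3289.6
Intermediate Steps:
J(T) = T**2
(2027/(-3326) - 3289) + J(1/23) = (2027/(-3326) - 3289) + (1/23)**2 = (2027*(-1/3326) - 3289) + (1/23)**2 = (-2027/3326 - 3289) + 1/529 = -10941241/3326 + 1/529 = -5787913163/1759454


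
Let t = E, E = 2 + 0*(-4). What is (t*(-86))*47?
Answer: -8084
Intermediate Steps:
E = 2 (E = 2 + 0 = 2)
t = 2
(t*(-86))*47 = (2*(-86))*47 = -172*47 = -8084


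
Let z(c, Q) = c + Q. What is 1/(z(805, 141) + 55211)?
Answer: 1/56157 ≈ 1.7807e-5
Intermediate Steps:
z(c, Q) = Q + c
1/(z(805, 141) + 55211) = 1/((141 + 805) + 55211) = 1/(946 + 55211) = 1/56157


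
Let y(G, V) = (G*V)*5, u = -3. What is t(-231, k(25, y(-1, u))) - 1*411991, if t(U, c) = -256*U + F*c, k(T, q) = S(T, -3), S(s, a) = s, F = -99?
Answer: -355330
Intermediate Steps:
y(G, V) = 5*G*V
k(T, q) = T
t(U, c) = -256*U - 99*c
t(-231, k(25, y(-1, u))) - 1*411991 = (-256*(-231) - 99*25) - 1*411991 = (59136 - 2475) - 411991 = 56661 - 411991 = -355330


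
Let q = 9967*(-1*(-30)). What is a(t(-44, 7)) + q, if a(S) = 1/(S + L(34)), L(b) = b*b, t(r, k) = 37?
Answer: 356718931/1193 ≈ 2.9901e+5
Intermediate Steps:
L(b) = b²
a(S) = 1/(1156 + S) (a(S) = 1/(S + 34²) = 1/(S + 1156) = 1/(1156 + S))
q = 299010 (q = 9967*30 = 299010)
a(t(-44, 7)) + q = 1/(1156 + 37) + 299010 = 1/1193 + 299010 = 356718931/1193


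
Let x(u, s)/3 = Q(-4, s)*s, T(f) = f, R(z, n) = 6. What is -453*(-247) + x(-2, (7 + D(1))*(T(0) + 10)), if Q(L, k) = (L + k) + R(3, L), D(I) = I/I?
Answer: 131571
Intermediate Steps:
D(I) = 1
Q(L, k) = 6 + L + k (Q(L, k) = (L + k) + 6 = 6 + L + k)
x(u, s) = 3*s*(2 + s) (x(u, s) = 3*((6 - 4 + s)*s) = 3*((2 + s)*s) = 3*(s*(2 + s)) = 3*s*(2 + s))
-453*(-247) + x(-2, (7 + D(1))*(T(0) + 10)) = -453*(-247) + 3*((7 + 1)*(0 + 10))*(2 + (7 + 1)*(0 + 10)) = 111891 + 3*(8*10)*(2 + 8*10) = 111891 + 3*80*(2 + 80) = 111891 + 3*80*82 = 111891 + 19680 = 131571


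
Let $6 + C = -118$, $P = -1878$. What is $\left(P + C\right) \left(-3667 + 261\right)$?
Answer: $6818812$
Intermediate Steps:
$C = -124$ ($C = -6 - 118 = -124$)
$\left(P + C\right) \left(-3667 + 261\right) = \left(-1878 - 124\right) \left(-3667 + 261\right) = \left(-2002\right) \left(-3406\right) = 6818812$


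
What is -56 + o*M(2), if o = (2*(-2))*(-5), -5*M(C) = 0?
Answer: -56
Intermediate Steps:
M(C) = 0 (M(C) = -⅕*0 = 0)
o = 20 (o = -4*(-5) = 20)
-56 + o*M(2) = -56 + 20*0 = -56 + 0 = -56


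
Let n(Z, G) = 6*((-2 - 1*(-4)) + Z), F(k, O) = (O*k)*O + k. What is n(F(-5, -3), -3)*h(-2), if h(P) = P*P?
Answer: -1152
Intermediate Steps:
h(P) = P²
F(k, O) = k + k*O² (F(k, O) = k*O² + k = k + k*O²)
n(Z, G) = 12 + 6*Z (n(Z, G) = 6*((-2 + 4) + Z) = 6*(2 + Z) = 12 + 6*Z)
n(F(-5, -3), -3)*h(-2) = (12 + 6*(-5*(1 + (-3)²)))*(-2)² = (12 + 6*(-5*(1 + 9)))*4 = (12 + 6*(-5*10))*4 = (12 + 6*(-50))*4 = (12 - 300)*4 = -288*4 = -1152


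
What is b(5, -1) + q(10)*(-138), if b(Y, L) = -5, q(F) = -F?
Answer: 1375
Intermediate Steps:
b(5, -1) + q(10)*(-138) = -5 - 1*10*(-138) = -5 - 10*(-138) = -5 + 1380 = 1375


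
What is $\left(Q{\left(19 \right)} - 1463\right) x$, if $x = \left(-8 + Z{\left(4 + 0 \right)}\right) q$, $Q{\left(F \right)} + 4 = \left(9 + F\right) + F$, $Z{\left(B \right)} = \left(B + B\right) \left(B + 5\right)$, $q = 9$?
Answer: $-817920$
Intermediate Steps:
$Z{\left(B \right)} = 2 B \left(5 + B\right)$
$Q{\left(F \right)} = 5 + 2 F$ ($Q{\left(F \right)} = -4 + \left(\left(9 + F\right) + F\right) = -4 + \left(9 + 2 F\right) = 5 + 2 F$)
$x = 576$ ($x = \left(-8 + 2 \left(4 + 0\right) \left(5 + \left(4 + 0\right)\right)\right) 9 = \left(-8 + 2 \cdot 4 \left(5 + 4\right)\right) 9 = \left(-8 + 2 \cdot 4 \cdot 9\right) 9 = \left(-8 + 72\right) 9 = 64 \cdot 9 = 576$)
$\left(Q{\left(19 \right)} - 1463\right) x = \left(\left(5 + 2 \cdot 19\right) - 1463\right) 576 = \left(\left(5 + 38\right) - 1463\right) 576 = \left(43 - 1463\right) 576 = \left(-1420\right) 576 = -817920$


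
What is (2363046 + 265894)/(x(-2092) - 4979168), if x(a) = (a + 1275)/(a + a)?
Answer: -2199896992/4166567619 ≈ -0.52799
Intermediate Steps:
x(a) = (1275 + a)/(2*a) (x(a) = (1275 + a)/((2*a)) = (1275 + a)*(1/(2*a)) = (1275 + a)/(2*a))
(2363046 + 265894)/(x(-2092) - 4979168) = (2363046 + 265894)/((½)*(1275 - 2092)/(-2092) - 4979168) = 2628940/((½)*(-1/2092)*(-817) - 4979168) = 2628940/(817/4184 - 4979168) = 2628940/(-20832838095/4184) = 2628940*(-4184/20832838095) = -2199896992/4166567619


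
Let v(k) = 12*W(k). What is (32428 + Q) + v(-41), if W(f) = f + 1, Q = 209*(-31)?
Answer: 25469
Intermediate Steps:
Q = -6479
W(f) = 1 + f
v(k) = 12 + 12*k (v(k) = 12*(1 + k) = 12 + 12*k)
(32428 + Q) + v(-41) = (32428 - 6479) + (12 + 12*(-41)) = 25949 + (12 - 492) = 25949 - 480 = 25469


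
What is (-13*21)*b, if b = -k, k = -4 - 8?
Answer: -3276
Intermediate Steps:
k = -12
b = 12 (b = -1*(-12) = 12)
(-13*21)*b = -13*21*12 = -273*12 = -3276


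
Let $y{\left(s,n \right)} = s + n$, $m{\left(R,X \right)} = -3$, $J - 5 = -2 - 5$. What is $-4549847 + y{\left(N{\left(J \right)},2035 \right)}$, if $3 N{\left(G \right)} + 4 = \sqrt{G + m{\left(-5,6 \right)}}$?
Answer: $- \frac{13643440}{3} + \frac{i \sqrt{5}}{3} \approx -4.5478 \cdot 10^{6} + 0.74536 i$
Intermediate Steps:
$J = -2$ ($J = 5 - 7 = -2$)
$N{\left(G \right)} = - \frac{4}{3} + \frac{\sqrt{-3 + G}}{3}$ ($N{\left(G \right)} = - \frac{4}{3} + \frac{\sqrt{G - 3}}{3} = - \frac{4}{3} + \frac{\sqrt{-3 + G}}{3}$)
$y{\left(s,n \right)} = n + s$
$-4549847 + y{\left(N{\left(J \right)},2035 \right)} = -4549847 + \left(2035 - \left(\frac{4}{3} - \frac{\sqrt{-3 - 2}}{3}\right)\right) = -4549847 + \left(2035 - \left(\frac{4}{3} - \frac{\sqrt{-5}}{3}\right)\right) = -4549847 + \left(2035 - \left(\frac{4}{3} - \frac{i \sqrt{5}}{3}\right)\right) = -4549847 + \left(\frac{6101}{3} + \frac{i \sqrt{5}}{3}\right) = - \frac{13643440}{3} + \frac{i \sqrt{5}}{3}$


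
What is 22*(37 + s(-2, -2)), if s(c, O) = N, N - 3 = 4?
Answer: 968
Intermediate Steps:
N = 7 (N = 3 + 4 = 7)
s(c, O) = 7
22*(37 + s(-2, -2)) = 22*(37 + 7) = 22*44 = 968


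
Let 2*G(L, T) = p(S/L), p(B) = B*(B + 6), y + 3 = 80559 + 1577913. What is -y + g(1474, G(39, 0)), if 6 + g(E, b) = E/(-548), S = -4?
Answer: -454422887/274 ≈ -1.6585e+6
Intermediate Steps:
y = 1658469 (y = -3 + (80559 + 1577913) = -3 + 1658472 = 1658469)
p(B) = B*(6 + B)
G(L, T) = -2*(6 - 4/L)/L (G(L, T) = ((-4/L)*(6 - 4/L))/2 = (-4*(6 - 4/L)/L)/2 = -2*(6 - 4/L)/L)
g(E, b) = -6 - E/548 (g(E, b) = -6 + E/(-548) = -6 + E*(-1/548) = -6 - E/548)
-y + g(1474, G(39, 0)) = -1*1658469 + (-6 - 1/548*1474) = -1658469 + (-6 - 737/274) = -1658469 - 2381/274 = -454422887/274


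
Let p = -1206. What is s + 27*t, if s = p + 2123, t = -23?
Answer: 296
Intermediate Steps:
s = 917 (s = -1206 + 2123 = 917)
s + 27*t = 917 + 27*(-23) = 917 - 621 = 296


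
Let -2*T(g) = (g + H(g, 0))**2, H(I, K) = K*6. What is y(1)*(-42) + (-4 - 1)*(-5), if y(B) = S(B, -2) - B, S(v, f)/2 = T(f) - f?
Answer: 67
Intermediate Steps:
H(I, K) = 6*K
T(g) = -g**2/2 (T(g) = -(g + 6*0)**2/2 = -(g + 0)**2/2 = -g**2/2)
S(v, f) = -f**2 - 2*f (S(v, f) = 2*(-f**2/2 - f) = 2*(-f - f**2/2) = -f**2 - 2*f)
y(B) = -B (y(B) = -2*(-2 - 1*(-2)) - B = -2*(-2 + 2) - B = -2*0 - B = 0 - B = -B)
y(1)*(-42) + (-4 - 1)*(-5) = -1*1*(-42) + (-4 - 1)*(-5) = -1*(-42) - 5*(-5) = 42 + 25 = 67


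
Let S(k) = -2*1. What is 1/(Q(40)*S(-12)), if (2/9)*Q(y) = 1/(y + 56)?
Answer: -32/3 ≈ -10.667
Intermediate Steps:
S(k) = -2
Q(y) = 9/(2*(56 + y)) (Q(y) = 9/(2*(y + 56)) = 9/(2*(56 + y)))
1/(Q(40)*S(-12)) = 1/((9/(2*(56 + 40)))*(-2)) = 1/(((9/2)/96)*(-2)) = 1/(((9/2)*(1/96))*(-2)) = 1/((3/64)*(-2)) = 1/(-3/32) = -32/3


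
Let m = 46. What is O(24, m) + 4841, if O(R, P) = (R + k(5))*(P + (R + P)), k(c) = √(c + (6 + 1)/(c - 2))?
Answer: 7625 + 116*√66/3 ≈ 7939.1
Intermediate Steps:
k(c) = √(c + 7/(-2 + c))
O(R, P) = (R + 2*P)*(R + √66/3) (O(R, P) = (R + √((7 + 5*(-2 + 5))/(-2 + 5)))*(P + (R + P)) = (R + √((7 + 5*3)/3))*(P + (P + R)) = (R + √((7 + 15)/3))*(R + 2*P) = (R + √((⅓)*22))*(R + 2*P) = (R + √(22/3))*(R + 2*P) = (R + √66/3)*(R + 2*P) = (R + 2*P)*(R + √66/3))
O(24, m) + 4841 = (24² + 2*46*24 + (⅓)*24*√66 + (⅔)*46*√66) + 4841 = (576 + 2208 + 8*√66 + 92*√66/3) + 4841 = (2784 + 116*√66/3) + 4841 = 7625 + 116*√66/3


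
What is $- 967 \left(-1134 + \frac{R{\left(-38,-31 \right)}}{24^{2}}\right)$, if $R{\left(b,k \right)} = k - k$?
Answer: $1096578$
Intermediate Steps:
$R{\left(b,k \right)} = 0$
$- 967 \left(-1134 + \frac{R{\left(-38,-31 \right)}}{24^{2}}\right) = - 967 \left(-1134 + \frac{0}{24^{2}}\right) = - 967 \left(-1134 + \frac{0}{576}\right) = - 967 \left(-1134 + 0 \cdot \frac{1}{576}\right) = - 967 \left(-1134 + 0\right) = \left(-967\right) \left(-1134\right) = 1096578$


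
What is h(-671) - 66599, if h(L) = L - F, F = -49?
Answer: -67221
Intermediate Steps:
h(L) = 49 + L (h(L) = L - 1*(-49) = L + 49 = 49 + L)
h(-671) - 66599 = (49 - 671) - 66599 = -622 - 66599 = -67221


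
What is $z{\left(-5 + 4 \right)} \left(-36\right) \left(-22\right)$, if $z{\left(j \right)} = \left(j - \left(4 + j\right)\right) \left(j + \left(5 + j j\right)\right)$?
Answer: $-15840$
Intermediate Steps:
$z{\left(j \right)} = -20 - 4 j - 4 j^{2}$ ($z{\left(j \right)} = - 4 \left(j + \left(5 + j^{2}\right)\right) = - 4 \left(5 + j + j^{2}\right) = -20 - 4 j - 4 j^{2}$)
$z{\left(-5 + 4 \right)} \left(-36\right) \left(-22\right) = \left(-20 - 4 \left(-5 + 4\right) - 4 \left(-5 + 4\right)^{2}\right) \left(-36\right) \left(-22\right) = \left(-20 - -4 - 4 \left(-1\right)^{2}\right) \left(-36\right) \left(-22\right) = \left(-20 + 4 - 4\right) \left(-36\right) \left(-22\right) = \left(-20\right) \left(-36\right) \left(-22\right) = 720 \left(-22\right) = -15840$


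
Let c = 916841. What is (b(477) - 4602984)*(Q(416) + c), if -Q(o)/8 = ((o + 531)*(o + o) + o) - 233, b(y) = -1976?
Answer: 24810856760800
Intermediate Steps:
Q(o) = 1864 - 8*o - 16*o*(531 + o) (Q(o) = -8*(((o + 531)*(o + o) + o) - 233) = -8*(((531 + o)*(2*o) + o) - 233) = -8*((2*o*(531 + o) + o) - 233) = -8*((o + 2*o*(531 + o)) - 233) = -8*(-233 + o + 2*o*(531 + o)) = 1864 - 8*o - 16*o*(531 + o))
(b(477) - 4602984)*(Q(416) + c) = (-1976 - 4602984)*((1864 - 8504*416 - 16*416²) + 916841) = -4604960*((1864 - 3537664 - 16*173056) + 916841) = -4604960*((1864 - 3537664 - 2768896) + 916841) = -4604960*(-6304696 + 916841) = -4604960*(-5387855) = 24810856760800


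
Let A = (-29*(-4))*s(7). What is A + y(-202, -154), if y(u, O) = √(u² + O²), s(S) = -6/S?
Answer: -696/7 + 2*√16130 ≈ 154.58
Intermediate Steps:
y(u, O) = √(O² + u²)
A = -696/7 (A = (-29*(-4))*(-6/7) = 116*(-6*⅐) = 116*(-6/7) = -696/7 ≈ -99.429)
A + y(-202, -154) = -696/7 + √((-154)² + (-202)²) = -696/7 + √(23716 + 40804) = -696/7 + √64520 = -696/7 + 2*√16130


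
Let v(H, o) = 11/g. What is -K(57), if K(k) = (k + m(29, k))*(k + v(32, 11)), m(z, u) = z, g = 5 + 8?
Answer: -64672/13 ≈ -4974.8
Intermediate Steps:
g = 13
v(H, o) = 11/13
K(k) = (29 + k)*(11/13 + k) (K(k) = (k + 29)*(k + 11/13) = (29 + k)*(11/13 + k))
-K(57) = -(319/13 + 57² + (388/13)*57) = -(319/13 + 3249 + 22116/13) = -1*64672/13 = -64672/13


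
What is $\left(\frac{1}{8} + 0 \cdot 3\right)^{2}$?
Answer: $\frac{1}{64} \approx 0.015625$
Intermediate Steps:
$\left(\frac{1}{8} + 0 \cdot 3\right)^{2} = \left(\frac{1}{8} + 0\right)^{2} = \left(\frac{1}{8}\right)^{2} = \frac{1}{64}$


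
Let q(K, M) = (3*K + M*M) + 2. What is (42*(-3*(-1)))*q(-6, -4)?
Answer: 0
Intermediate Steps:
q(K, M) = 2 + M² + 3*K (q(K, M) = (3*K + M²) + 2 = (M² + 3*K) + 2 = 2 + M² + 3*K)
(42*(-3*(-1)))*q(-6, -4) = (42*(-3*(-1)))*(2 + (-4)² + 3*(-6)) = (42*3)*(2 + 16 - 18) = 126*0 = 0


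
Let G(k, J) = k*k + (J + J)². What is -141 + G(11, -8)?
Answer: 236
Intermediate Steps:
G(k, J) = k² + 4*J² (G(k, J) = k² + (2*J)² = k² + 4*J²)
-141 + G(11, -8) = -141 + (11² + 4*(-8)²) = -141 + (121 + 4*64) = -141 + (121 + 256) = -141 + 377 = 236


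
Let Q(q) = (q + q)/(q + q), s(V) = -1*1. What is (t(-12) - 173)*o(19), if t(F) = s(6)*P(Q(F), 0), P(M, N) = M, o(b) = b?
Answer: -3306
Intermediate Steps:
s(V) = -1
Q(q) = 1 (Q(q) = (2*q)/((2*q)) = (2*q)*(1/(2*q)) = 1)
t(F) = -1 (t(F) = -1*1 = -1)
(t(-12) - 173)*o(19) = (-1 - 173)*19 = -174*19 = -3306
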